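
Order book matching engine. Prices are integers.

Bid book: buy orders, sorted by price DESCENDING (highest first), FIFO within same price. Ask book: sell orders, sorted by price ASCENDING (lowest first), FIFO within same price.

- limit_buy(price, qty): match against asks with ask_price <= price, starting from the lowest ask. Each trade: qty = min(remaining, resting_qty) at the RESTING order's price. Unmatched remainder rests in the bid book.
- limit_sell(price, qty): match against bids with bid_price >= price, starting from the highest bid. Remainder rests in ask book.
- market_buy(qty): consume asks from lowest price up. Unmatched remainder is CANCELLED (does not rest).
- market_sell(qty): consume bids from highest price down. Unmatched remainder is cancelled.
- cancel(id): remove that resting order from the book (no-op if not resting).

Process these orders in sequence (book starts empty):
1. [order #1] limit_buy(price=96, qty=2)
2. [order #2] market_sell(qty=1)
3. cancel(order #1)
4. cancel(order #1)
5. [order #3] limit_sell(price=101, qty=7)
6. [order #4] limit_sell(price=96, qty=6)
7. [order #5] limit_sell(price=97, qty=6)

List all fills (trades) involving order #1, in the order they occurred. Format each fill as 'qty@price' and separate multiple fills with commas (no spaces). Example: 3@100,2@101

After op 1 [order #1] limit_buy(price=96, qty=2): fills=none; bids=[#1:2@96] asks=[-]
After op 2 [order #2] market_sell(qty=1): fills=#1x#2:1@96; bids=[#1:1@96] asks=[-]
After op 3 cancel(order #1): fills=none; bids=[-] asks=[-]
After op 4 cancel(order #1): fills=none; bids=[-] asks=[-]
After op 5 [order #3] limit_sell(price=101, qty=7): fills=none; bids=[-] asks=[#3:7@101]
After op 6 [order #4] limit_sell(price=96, qty=6): fills=none; bids=[-] asks=[#4:6@96 #3:7@101]
After op 7 [order #5] limit_sell(price=97, qty=6): fills=none; bids=[-] asks=[#4:6@96 #5:6@97 #3:7@101]

Answer: 1@96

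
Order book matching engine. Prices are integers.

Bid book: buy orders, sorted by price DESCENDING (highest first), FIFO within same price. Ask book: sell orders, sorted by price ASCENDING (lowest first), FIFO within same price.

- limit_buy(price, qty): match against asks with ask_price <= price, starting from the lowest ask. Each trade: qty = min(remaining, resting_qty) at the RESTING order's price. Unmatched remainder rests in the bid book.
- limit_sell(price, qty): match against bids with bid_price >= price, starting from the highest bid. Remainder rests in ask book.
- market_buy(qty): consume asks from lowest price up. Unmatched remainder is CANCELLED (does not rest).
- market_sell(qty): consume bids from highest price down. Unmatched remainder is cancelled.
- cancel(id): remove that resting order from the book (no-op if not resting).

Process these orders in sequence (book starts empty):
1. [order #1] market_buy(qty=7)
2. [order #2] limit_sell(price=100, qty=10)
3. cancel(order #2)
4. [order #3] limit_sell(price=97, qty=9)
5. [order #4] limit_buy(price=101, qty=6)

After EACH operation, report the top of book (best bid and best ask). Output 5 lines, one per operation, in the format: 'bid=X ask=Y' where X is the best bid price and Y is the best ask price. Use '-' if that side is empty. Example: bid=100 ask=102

After op 1 [order #1] market_buy(qty=7): fills=none; bids=[-] asks=[-]
After op 2 [order #2] limit_sell(price=100, qty=10): fills=none; bids=[-] asks=[#2:10@100]
After op 3 cancel(order #2): fills=none; bids=[-] asks=[-]
After op 4 [order #3] limit_sell(price=97, qty=9): fills=none; bids=[-] asks=[#3:9@97]
After op 5 [order #4] limit_buy(price=101, qty=6): fills=#4x#3:6@97; bids=[-] asks=[#3:3@97]

Answer: bid=- ask=-
bid=- ask=100
bid=- ask=-
bid=- ask=97
bid=- ask=97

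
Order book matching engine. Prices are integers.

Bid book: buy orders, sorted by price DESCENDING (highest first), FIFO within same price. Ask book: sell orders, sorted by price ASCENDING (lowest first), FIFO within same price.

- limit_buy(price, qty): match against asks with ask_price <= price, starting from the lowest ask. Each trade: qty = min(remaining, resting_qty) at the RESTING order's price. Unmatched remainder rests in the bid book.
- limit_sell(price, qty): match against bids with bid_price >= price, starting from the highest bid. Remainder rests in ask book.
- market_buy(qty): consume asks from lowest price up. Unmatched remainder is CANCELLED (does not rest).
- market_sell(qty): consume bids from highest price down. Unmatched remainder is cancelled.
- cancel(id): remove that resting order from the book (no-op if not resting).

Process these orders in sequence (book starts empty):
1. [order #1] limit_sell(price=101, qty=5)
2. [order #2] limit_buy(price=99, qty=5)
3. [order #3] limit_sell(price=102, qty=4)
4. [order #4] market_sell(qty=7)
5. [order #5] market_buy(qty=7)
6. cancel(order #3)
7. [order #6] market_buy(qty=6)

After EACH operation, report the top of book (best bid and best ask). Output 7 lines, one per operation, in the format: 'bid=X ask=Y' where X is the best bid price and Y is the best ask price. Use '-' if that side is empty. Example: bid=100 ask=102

Answer: bid=- ask=101
bid=99 ask=101
bid=99 ask=101
bid=- ask=101
bid=- ask=102
bid=- ask=-
bid=- ask=-

Derivation:
After op 1 [order #1] limit_sell(price=101, qty=5): fills=none; bids=[-] asks=[#1:5@101]
After op 2 [order #2] limit_buy(price=99, qty=5): fills=none; bids=[#2:5@99] asks=[#1:5@101]
After op 3 [order #3] limit_sell(price=102, qty=4): fills=none; bids=[#2:5@99] asks=[#1:5@101 #3:4@102]
After op 4 [order #4] market_sell(qty=7): fills=#2x#4:5@99; bids=[-] asks=[#1:5@101 #3:4@102]
After op 5 [order #5] market_buy(qty=7): fills=#5x#1:5@101 #5x#3:2@102; bids=[-] asks=[#3:2@102]
After op 6 cancel(order #3): fills=none; bids=[-] asks=[-]
After op 7 [order #6] market_buy(qty=6): fills=none; bids=[-] asks=[-]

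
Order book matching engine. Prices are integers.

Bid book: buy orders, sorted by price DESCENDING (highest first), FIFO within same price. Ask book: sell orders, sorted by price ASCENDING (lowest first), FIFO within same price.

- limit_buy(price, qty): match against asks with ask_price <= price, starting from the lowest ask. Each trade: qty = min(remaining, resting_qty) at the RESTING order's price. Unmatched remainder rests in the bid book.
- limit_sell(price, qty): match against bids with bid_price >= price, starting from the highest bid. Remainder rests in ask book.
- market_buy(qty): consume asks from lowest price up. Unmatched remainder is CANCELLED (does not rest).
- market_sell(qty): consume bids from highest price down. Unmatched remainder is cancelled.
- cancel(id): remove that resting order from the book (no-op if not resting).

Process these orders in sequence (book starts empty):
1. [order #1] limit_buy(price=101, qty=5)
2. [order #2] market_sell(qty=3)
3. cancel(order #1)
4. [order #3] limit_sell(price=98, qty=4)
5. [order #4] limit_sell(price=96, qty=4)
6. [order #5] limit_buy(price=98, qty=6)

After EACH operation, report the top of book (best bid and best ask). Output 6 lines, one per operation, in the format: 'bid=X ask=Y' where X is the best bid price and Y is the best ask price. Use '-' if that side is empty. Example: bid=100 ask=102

Answer: bid=101 ask=-
bid=101 ask=-
bid=- ask=-
bid=- ask=98
bid=- ask=96
bid=- ask=98

Derivation:
After op 1 [order #1] limit_buy(price=101, qty=5): fills=none; bids=[#1:5@101] asks=[-]
After op 2 [order #2] market_sell(qty=3): fills=#1x#2:3@101; bids=[#1:2@101] asks=[-]
After op 3 cancel(order #1): fills=none; bids=[-] asks=[-]
After op 4 [order #3] limit_sell(price=98, qty=4): fills=none; bids=[-] asks=[#3:4@98]
After op 5 [order #4] limit_sell(price=96, qty=4): fills=none; bids=[-] asks=[#4:4@96 #3:4@98]
After op 6 [order #5] limit_buy(price=98, qty=6): fills=#5x#4:4@96 #5x#3:2@98; bids=[-] asks=[#3:2@98]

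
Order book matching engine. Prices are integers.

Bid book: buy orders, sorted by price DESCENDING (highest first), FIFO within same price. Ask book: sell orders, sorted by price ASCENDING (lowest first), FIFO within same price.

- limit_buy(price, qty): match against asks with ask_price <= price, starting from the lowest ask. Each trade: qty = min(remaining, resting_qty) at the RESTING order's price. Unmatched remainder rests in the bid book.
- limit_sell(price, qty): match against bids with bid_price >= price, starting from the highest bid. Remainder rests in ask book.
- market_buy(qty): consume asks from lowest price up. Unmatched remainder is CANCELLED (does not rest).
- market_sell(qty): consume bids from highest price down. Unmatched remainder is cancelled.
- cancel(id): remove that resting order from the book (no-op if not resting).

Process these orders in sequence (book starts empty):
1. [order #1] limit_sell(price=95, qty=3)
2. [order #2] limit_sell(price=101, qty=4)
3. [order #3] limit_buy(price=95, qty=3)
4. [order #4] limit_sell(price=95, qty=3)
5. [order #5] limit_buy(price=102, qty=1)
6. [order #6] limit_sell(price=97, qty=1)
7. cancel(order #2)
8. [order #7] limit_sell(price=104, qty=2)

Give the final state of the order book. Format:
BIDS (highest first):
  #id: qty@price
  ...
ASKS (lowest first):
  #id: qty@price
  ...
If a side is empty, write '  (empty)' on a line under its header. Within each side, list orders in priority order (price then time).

Answer: BIDS (highest first):
  (empty)
ASKS (lowest first):
  #4: 2@95
  #6: 1@97
  #7: 2@104

Derivation:
After op 1 [order #1] limit_sell(price=95, qty=3): fills=none; bids=[-] asks=[#1:3@95]
After op 2 [order #2] limit_sell(price=101, qty=4): fills=none; bids=[-] asks=[#1:3@95 #2:4@101]
After op 3 [order #3] limit_buy(price=95, qty=3): fills=#3x#1:3@95; bids=[-] asks=[#2:4@101]
After op 4 [order #4] limit_sell(price=95, qty=3): fills=none; bids=[-] asks=[#4:3@95 #2:4@101]
After op 5 [order #5] limit_buy(price=102, qty=1): fills=#5x#4:1@95; bids=[-] asks=[#4:2@95 #2:4@101]
After op 6 [order #6] limit_sell(price=97, qty=1): fills=none; bids=[-] asks=[#4:2@95 #6:1@97 #2:4@101]
After op 7 cancel(order #2): fills=none; bids=[-] asks=[#4:2@95 #6:1@97]
After op 8 [order #7] limit_sell(price=104, qty=2): fills=none; bids=[-] asks=[#4:2@95 #6:1@97 #7:2@104]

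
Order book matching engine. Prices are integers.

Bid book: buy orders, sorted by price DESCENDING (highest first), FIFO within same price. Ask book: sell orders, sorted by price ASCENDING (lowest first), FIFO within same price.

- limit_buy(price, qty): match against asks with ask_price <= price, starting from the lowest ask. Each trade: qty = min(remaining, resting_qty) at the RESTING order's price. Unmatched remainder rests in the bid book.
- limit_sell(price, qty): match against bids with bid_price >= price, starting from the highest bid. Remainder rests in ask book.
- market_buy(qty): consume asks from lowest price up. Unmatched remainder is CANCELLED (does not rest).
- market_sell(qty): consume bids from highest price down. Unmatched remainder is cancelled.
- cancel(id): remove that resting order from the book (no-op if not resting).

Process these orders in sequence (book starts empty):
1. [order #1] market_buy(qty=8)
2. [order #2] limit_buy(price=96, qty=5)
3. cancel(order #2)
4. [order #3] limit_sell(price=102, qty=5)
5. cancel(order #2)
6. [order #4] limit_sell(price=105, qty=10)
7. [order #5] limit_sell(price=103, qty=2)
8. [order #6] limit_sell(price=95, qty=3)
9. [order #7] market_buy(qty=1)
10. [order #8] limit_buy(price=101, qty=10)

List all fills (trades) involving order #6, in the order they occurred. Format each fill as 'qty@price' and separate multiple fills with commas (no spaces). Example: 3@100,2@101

Answer: 1@95,2@95

Derivation:
After op 1 [order #1] market_buy(qty=8): fills=none; bids=[-] asks=[-]
After op 2 [order #2] limit_buy(price=96, qty=5): fills=none; bids=[#2:5@96] asks=[-]
After op 3 cancel(order #2): fills=none; bids=[-] asks=[-]
After op 4 [order #3] limit_sell(price=102, qty=5): fills=none; bids=[-] asks=[#3:5@102]
After op 5 cancel(order #2): fills=none; bids=[-] asks=[#3:5@102]
After op 6 [order #4] limit_sell(price=105, qty=10): fills=none; bids=[-] asks=[#3:5@102 #4:10@105]
After op 7 [order #5] limit_sell(price=103, qty=2): fills=none; bids=[-] asks=[#3:5@102 #5:2@103 #4:10@105]
After op 8 [order #6] limit_sell(price=95, qty=3): fills=none; bids=[-] asks=[#6:3@95 #3:5@102 #5:2@103 #4:10@105]
After op 9 [order #7] market_buy(qty=1): fills=#7x#6:1@95; bids=[-] asks=[#6:2@95 #3:5@102 #5:2@103 #4:10@105]
After op 10 [order #8] limit_buy(price=101, qty=10): fills=#8x#6:2@95; bids=[#8:8@101] asks=[#3:5@102 #5:2@103 #4:10@105]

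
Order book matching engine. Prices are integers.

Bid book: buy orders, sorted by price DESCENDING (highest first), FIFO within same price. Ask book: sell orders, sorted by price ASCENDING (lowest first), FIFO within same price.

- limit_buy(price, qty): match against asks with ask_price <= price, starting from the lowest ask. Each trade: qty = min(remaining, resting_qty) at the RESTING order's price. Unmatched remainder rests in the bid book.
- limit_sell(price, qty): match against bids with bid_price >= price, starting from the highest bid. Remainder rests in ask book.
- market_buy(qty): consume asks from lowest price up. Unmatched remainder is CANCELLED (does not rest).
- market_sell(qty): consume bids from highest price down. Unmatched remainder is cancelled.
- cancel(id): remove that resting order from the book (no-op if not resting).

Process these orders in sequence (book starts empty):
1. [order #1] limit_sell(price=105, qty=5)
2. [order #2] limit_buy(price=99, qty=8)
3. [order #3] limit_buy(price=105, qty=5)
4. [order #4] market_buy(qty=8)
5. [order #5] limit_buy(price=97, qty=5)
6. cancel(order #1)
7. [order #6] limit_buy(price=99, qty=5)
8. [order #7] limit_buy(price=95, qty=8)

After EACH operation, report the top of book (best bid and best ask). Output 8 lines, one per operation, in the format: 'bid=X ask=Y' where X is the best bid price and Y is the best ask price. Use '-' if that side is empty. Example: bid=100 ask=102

After op 1 [order #1] limit_sell(price=105, qty=5): fills=none; bids=[-] asks=[#1:5@105]
After op 2 [order #2] limit_buy(price=99, qty=8): fills=none; bids=[#2:8@99] asks=[#1:5@105]
After op 3 [order #3] limit_buy(price=105, qty=5): fills=#3x#1:5@105; bids=[#2:8@99] asks=[-]
After op 4 [order #4] market_buy(qty=8): fills=none; bids=[#2:8@99] asks=[-]
After op 5 [order #5] limit_buy(price=97, qty=5): fills=none; bids=[#2:8@99 #5:5@97] asks=[-]
After op 6 cancel(order #1): fills=none; bids=[#2:8@99 #5:5@97] asks=[-]
After op 7 [order #6] limit_buy(price=99, qty=5): fills=none; bids=[#2:8@99 #6:5@99 #5:5@97] asks=[-]
After op 8 [order #7] limit_buy(price=95, qty=8): fills=none; bids=[#2:8@99 #6:5@99 #5:5@97 #7:8@95] asks=[-]

Answer: bid=- ask=105
bid=99 ask=105
bid=99 ask=-
bid=99 ask=-
bid=99 ask=-
bid=99 ask=-
bid=99 ask=-
bid=99 ask=-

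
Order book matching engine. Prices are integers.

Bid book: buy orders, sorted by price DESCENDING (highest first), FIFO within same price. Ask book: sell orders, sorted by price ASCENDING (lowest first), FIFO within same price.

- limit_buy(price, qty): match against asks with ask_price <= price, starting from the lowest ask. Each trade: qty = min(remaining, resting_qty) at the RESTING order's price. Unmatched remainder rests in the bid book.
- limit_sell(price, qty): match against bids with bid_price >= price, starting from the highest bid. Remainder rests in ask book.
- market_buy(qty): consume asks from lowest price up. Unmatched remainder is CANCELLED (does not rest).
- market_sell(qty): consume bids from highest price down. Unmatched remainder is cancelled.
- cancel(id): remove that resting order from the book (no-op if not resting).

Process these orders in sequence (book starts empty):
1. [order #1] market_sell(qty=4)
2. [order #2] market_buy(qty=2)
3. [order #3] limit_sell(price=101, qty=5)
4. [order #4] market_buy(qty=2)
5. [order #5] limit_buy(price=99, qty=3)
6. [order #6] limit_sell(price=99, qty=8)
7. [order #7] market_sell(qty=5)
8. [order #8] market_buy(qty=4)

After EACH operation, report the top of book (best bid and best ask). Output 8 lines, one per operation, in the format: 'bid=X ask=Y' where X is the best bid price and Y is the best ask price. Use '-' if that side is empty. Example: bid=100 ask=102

Answer: bid=- ask=-
bid=- ask=-
bid=- ask=101
bid=- ask=101
bid=99 ask=101
bid=- ask=99
bid=- ask=99
bid=- ask=99

Derivation:
After op 1 [order #1] market_sell(qty=4): fills=none; bids=[-] asks=[-]
After op 2 [order #2] market_buy(qty=2): fills=none; bids=[-] asks=[-]
After op 3 [order #3] limit_sell(price=101, qty=5): fills=none; bids=[-] asks=[#3:5@101]
After op 4 [order #4] market_buy(qty=2): fills=#4x#3:2@101; bids=[-] asks=[#3:3@101]
After op 5 [order #5] limit_buy(price=99, qty=3): fills=none; bids=[#5:3@99] asks=[#3:3@101]
After op 6 [order #6] limit_sell(price=99, qty=8): fills=#5x#6:3@99; bids=[-] asks=[#6:5@99 #3:3@101]
After op 7 [order #7] market_sell(qty=5): fills=none; bids=[-] asks=[#6:5@99 #3:3@101]
After op 8 [order #8] market_buy(qty=4): fills=#8x#6:4@99; bids=[-] asks=[#6:1@99 #3:3@101]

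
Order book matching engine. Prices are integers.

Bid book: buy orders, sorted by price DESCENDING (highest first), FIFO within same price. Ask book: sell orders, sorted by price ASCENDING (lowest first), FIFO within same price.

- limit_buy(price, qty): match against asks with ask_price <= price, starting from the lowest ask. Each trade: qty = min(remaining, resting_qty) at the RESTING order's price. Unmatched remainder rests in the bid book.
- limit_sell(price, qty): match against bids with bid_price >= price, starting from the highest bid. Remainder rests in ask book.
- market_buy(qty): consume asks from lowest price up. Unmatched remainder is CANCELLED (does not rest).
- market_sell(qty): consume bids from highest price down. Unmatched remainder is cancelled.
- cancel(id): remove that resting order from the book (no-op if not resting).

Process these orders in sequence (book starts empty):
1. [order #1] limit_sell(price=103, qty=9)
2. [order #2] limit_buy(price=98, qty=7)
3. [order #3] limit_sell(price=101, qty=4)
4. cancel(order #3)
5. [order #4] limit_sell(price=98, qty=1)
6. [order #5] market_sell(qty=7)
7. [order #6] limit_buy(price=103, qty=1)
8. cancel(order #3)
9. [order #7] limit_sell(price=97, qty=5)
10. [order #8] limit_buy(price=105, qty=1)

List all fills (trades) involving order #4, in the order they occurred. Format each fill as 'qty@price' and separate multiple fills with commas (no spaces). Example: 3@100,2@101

After op 1 [order #1] limit_sell(price=103, qty=9): fills=none; bids=[-] asks=[#1:9@103]
After op 2 [order #2] limit_buy(price=98, qty=7): fills=none; bids=[#2:7@98] asks=[#1:9@103]
After op 3 [order #3] limit_sell(price=101, qty=4): fills=none; bids=[#2:7@98] asks=[#3:4@101 #1:9@103]
After op 4 cancel(order #3): fills=none; bids=[#2:7@98] asks=[#1:9@103]
After op 5 [order #4] limit_sell(price=98, qty=1): fills=#2x#4:1@98; bids=[#2:6@98] asks=[#1:9@103]
After op 6 [order #5] market_sell(qty=7): fills=#2x#5:6@98; bids=[-] asks=[#1:9@103]
After op 7 [order #6] limit_buy(price=103, qty=1): fills=#6x#1:1@103; bids=[-] asks=[#1:8@103]
After op 8 cancel(order #3): fills=none; bids=[-] asks=[#1:8@103]
After op 9 [order #7] limit_sell(price=97, qty=5): fills=none; bids=[-] asks=[#7:5@97 #1:8@103]
After op 10 [order #8] limit_buy(price=105, qty=1): fills=#8x#7:1@97; bids=[-] asks=[#7:4@97 #1:8@103]

Answer: 1@98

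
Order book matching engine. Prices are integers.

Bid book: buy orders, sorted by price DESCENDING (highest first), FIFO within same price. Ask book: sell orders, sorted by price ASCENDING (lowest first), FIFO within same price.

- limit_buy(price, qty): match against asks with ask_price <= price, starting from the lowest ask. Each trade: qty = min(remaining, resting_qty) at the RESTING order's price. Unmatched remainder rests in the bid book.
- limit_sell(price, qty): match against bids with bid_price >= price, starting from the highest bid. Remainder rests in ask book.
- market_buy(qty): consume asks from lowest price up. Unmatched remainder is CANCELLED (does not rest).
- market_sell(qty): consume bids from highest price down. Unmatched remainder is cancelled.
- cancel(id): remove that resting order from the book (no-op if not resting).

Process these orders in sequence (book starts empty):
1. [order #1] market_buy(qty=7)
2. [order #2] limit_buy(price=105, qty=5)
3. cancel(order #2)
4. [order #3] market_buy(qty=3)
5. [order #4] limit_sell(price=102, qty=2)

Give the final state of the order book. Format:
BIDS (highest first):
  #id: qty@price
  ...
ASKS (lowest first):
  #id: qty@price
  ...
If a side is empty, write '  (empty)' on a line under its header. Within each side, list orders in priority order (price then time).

After op 1 [order #1] market_buy(qty=7): fills=none; bids=[-] asks=[-]
After op 2 [order #2] limit_buy(price=105, qty=5): fills=none; bids=[#2:5@105] asks=[-]
After op 3 cancel(order #2): fills=none; bids=[-] asks=[-]
After op 4 [order #3] market_buy(qty=3): fills=none; bids=[-] asks=[-]
After op 5 [order #4] limit_sell(price=102, qty=2): fills=none; bids=[-] asks=[#4:2@102]

Answer: BIDS (highest first):
  (empty)
ASKS (lowest first):
  #4: 2@102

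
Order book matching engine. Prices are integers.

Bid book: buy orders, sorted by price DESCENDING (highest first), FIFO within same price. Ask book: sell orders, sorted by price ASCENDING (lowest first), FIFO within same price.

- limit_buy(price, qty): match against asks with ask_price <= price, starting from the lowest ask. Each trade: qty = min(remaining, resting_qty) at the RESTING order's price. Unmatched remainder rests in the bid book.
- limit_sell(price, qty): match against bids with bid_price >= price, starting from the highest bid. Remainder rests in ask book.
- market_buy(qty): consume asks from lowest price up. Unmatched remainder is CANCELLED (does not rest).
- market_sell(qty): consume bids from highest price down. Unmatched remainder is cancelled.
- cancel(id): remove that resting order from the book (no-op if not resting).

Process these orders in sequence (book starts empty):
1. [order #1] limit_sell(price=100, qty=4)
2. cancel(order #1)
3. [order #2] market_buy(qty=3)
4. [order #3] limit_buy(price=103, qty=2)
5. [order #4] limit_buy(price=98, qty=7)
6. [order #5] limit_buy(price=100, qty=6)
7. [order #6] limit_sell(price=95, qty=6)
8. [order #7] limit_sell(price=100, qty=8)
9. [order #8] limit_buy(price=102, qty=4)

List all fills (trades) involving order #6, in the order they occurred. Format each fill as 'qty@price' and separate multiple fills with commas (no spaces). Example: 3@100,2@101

Answer: 2@103,4@100

Derivation:
After op 1 [order #1] limit_sell(price=100, qty=4): fills=none; bids=[-] asks=[#1:4@100]
After op 2 cancel(order #1): fills=none; bids=[-] asks=[-]
After op 3 [order #2] market_buy(qty=3): fills=none; bids=[-] asks=[-]
After op 4 [order #3] limit_buy(price=103, qty=2): fills=none; bids=[#3:2@103] asks=[-]
After op 5 [order #4] limit_buy(price=98, qty=7): fills=none; bids=[#3:2@103 #4:7@98] asks=[-]
After op 6 [order #5] limit_buy(price=100, qty=6): fills=none; bids=[#3:2@103 #5:6@100 #4:7@98] asks=[-]
After op 7 [order #6] limit_sell(price=95, qty=6): fills=#3x#6:2@103 #5x#6:4@100; bids=[#5:2@100 #4:7@98] asks=[-]
After op 8 [order #7] limit_sell(price=100, qty=8): fills=#5x#7:2@100; bids=[#4:7@98] asks=[#7:6@100]
After op 9 [order #8] limit_buy(price=102, qty=4): fills=#8x#7:4@100; bids=[#4:7@98] asks=[#7:2@100]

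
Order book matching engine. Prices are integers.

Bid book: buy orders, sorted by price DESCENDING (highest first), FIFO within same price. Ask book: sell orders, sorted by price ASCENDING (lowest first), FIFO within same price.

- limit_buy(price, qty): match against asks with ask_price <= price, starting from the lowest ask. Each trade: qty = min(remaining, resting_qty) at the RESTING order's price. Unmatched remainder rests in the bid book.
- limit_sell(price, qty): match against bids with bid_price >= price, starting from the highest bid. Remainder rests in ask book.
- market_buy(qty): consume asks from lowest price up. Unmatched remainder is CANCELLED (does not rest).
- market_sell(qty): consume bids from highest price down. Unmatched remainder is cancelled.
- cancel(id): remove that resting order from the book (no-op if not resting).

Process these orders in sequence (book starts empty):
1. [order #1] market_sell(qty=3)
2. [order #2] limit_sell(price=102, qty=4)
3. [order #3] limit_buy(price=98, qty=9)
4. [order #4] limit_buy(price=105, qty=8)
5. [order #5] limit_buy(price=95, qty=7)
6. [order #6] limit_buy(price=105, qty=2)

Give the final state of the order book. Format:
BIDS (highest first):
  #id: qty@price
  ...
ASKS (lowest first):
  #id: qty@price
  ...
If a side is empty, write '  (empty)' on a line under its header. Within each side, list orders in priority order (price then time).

After op 1 [order #1] market_sell(qty=3): fills=none; bids=[-] asks=[-]
After op 2 [order #2] limit_sell(price=102, qty=4): fills=none; bids=[-] asks=[#2:4@102]
After op 3 [order #3] limit_buy(price=98, qty=9): fills=none; bids=[#3:9@98] asks=[#2:4@102]
After op 4 [order #4] limit_buy(price=105, qty=8): fills=#4x#2:4@102; bids=[#4:4@105 #3:9@98] asks=[-]
After op 5 [order #5] limit_buy(price=95, qty=7): fills=none; bids=[#4:4@105 #3:9@98 #5:7@95] asks=[-]
After op 6 [order #6] limit_buy(price=105, qty=2): fills=none; bids=[#4:4@105 #6:2@105 #3:9@98 #5:7@95] asks=[-]

Answer: BIDS (highest first):
  #4: 4@105
  #6: 2@105
  #3: 9@98
  #5: 7@95
ASKS (lowest first):
  (empty)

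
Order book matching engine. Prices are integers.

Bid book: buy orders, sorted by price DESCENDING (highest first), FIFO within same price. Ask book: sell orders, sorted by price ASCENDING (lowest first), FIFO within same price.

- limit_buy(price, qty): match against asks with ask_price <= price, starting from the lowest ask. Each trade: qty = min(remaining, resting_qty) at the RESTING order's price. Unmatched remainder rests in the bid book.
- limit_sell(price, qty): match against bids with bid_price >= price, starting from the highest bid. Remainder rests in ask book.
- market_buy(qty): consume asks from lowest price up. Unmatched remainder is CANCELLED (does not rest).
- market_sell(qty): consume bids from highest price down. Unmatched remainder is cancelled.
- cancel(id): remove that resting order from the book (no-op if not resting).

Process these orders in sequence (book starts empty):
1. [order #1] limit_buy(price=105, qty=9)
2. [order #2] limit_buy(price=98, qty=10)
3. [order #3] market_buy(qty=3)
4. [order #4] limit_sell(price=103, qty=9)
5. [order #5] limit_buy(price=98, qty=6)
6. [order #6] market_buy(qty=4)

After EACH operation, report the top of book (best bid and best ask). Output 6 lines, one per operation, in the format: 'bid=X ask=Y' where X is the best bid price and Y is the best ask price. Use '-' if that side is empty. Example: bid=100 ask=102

Answer: bid=105 ask=-
bid=105 ask=-
bid=105 ask=-
bid=98 ask=-
bid=98 ask=-
bid=98 ask=-

Derivation:
After op 1 [order #1] limit_buy(price=105, qty=9): fills=none; bids=[#1:9@105] asks=[-]
After op 2 [order #2] limit_buy(price=98, qty=10): fills=none; bids=[#1:9@105 #2:10@98] asks=[-]
After op 3 [order #3] market_buy(qty=3): fills=none; bids=[#1:9@105 #2:10@98] asks=[-]
After op 4 [order #4] limit_sell(price=103, qty=9): fills=#1x#4:9@105; bids=[#2:10@98] asks=[-]
After op 5 [order #5] limit_buy(price=98, qty=6): fills=none; bids=[#2:10@98 #5:6@98] asks=[-]
After op 6 [order #6] market_buy(qty=4): fills=none; bids=[#2:10@98 #5:6@98] asks=[-]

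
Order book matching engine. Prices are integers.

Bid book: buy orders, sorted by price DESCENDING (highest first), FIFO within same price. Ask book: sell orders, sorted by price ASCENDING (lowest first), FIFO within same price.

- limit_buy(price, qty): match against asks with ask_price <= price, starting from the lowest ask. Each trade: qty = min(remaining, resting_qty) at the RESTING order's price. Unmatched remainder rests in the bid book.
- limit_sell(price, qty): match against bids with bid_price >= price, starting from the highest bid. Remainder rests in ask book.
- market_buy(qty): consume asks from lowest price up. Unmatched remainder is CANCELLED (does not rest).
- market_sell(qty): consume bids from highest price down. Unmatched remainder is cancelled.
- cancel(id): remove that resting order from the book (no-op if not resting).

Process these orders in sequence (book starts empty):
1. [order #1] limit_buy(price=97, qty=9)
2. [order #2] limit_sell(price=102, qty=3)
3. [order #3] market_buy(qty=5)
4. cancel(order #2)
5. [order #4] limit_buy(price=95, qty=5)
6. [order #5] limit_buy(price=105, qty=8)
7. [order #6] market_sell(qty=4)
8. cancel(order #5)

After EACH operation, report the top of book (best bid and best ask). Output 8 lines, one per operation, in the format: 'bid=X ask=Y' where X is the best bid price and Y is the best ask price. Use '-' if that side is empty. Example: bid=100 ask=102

Answer: bid=97 ask=-
bid=97 ask=102
bid=97 ask=-
bid=97 ask=-
bid=97 ask=-
bid=105 ask=-
bid=105 ask=-
bid=97 ask=-

Derivation:
After op 1 [order #1] limit_buy(price=97, qty=9): fills=none; bids=[#1:9@97] asks=[-]
After op 2 [order #2] limit_sell(price=102, qty=3): fills=none; bids=[#1:9@97] asks=[#2:3@102]
After op 3 [order #3] market_buy(qty=5): fills=#3x#2:3@102; bids=[#1:9@97] asks=[-]
After op 4 cancel(order #2): fills=none; bids=[#1:9@97] asks=[-]
After op 5 [order #4] limit_buy(price=95, qty=5): fills=none; bids=[#1:9@97 #4:5@95] asks=[-]
After op 6 [order #5] limit_buy(price=105, qty=8): fills=none; bids=[#5:8@105 #1:9@97 #4:5@95] asks=[-]
After op 7 [order #6] market_sell(qty=4): fills=#5x#6:4@105; bids=[#5:4@105 #1:9@97 #4:5@95] asks=[-]
After op 8 cancel(order #5): fills=none; bids=[#1:9@97 #4:5@95] asks=[-]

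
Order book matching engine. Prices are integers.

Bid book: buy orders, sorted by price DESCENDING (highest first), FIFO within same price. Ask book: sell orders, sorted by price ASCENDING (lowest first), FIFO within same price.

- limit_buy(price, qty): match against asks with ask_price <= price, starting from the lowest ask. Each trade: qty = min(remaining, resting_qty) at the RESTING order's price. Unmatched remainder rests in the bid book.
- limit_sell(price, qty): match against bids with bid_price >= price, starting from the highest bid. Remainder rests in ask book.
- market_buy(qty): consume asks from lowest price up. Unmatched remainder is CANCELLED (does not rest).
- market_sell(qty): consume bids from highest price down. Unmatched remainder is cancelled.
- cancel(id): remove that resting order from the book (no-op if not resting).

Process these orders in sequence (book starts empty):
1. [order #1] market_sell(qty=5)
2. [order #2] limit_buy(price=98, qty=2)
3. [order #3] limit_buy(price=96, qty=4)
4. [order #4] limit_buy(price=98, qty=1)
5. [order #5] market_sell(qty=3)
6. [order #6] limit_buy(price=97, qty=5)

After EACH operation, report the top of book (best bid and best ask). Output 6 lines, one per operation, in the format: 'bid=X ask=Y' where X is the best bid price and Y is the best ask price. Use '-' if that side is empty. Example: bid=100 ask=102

After op 1 [order #1] market_sell(qty=5): fills=none; bids=[-] asks=[-]
After op 2 [order #2] limit_buy(price=98, qty=2): fills=none; bids=[#2:2@98] asks=[-]
After op 3 [order #3] limit_buy(price=96, qty=4): fills=none; bids=[#2:2@98 #3:4@96] asks=[-]
After op 4 [order #4] limit_buy(price=98, qty=1): fills=none; bids=[#2:2@98 #4:1@98 #3:4@96] asks=[-]
After op 5 [order #5] market_sell(qty=3): fills=#2x#5:2@98 #4x#5:1@98; bids=[#3:4@96] asks=[-]
After op 6 [order #6] limit_buy(price=97, qty=5): fills=none; bids=[#6:5@97 #3:4@96] asks=[-]

Answer: bid=- ask=-
bid=98 ask=-
bid=98 ask=-
bid=98 ask=-
bid=96 ask=-
bid=97 ask=-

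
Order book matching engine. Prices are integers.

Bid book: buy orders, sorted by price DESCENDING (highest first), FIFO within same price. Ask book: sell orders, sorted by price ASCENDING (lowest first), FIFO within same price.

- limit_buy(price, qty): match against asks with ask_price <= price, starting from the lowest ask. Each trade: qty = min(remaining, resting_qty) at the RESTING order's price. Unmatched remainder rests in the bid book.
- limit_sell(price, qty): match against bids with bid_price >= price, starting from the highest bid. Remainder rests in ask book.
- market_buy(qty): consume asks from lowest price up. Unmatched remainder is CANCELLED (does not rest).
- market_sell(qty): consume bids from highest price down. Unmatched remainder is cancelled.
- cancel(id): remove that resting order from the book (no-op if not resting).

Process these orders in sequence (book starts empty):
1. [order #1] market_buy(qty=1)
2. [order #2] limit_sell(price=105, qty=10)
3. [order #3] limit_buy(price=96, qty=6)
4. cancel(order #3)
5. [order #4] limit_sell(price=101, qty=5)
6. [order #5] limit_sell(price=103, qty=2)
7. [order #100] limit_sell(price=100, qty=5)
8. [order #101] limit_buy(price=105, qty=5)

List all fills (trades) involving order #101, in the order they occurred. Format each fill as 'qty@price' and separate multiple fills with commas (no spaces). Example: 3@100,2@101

Answer: 5@100

Derivation:
After op 1 [order #1] market_buy(qty=1): fills=none; bids=[-] asks=[-]
After op 2 [order #2] limit_sell(price=105, qty=10): fills=none; bids=[-] asks=[#2:10@105]
After op 3 [order #3] limit_buy(price=96, qty=6): fills=none; bids=[#3:6@96] asks=[#2:10@105]
After op 4 cancel(order #3): fills=none; bids=[-] asks=[#2:10@105]
After op 5 [order #4] limit_sell(price=101, qty=5): fills=none; bids=[-] asks=[#4:5@101 #2:10@105]
After op 6 [order #5] limit_sell(price=103, qty=2): fills=none; bids=[-] asks=[#4:5@101 #5:2@103 #2:10@105]
After op 7 [order #100] limit_sell(price=100, qty=5): fills=none; bids=[-] asks=[#100:5@100 #4:5@101 #5:2@103 #2:10@105]
After op 8 [order #101] limit_buy(price=105, qty=5): fills=#101x#100:5@100; bids=[-] asks=[#4:5@101 #5:2@103 #2:10@105]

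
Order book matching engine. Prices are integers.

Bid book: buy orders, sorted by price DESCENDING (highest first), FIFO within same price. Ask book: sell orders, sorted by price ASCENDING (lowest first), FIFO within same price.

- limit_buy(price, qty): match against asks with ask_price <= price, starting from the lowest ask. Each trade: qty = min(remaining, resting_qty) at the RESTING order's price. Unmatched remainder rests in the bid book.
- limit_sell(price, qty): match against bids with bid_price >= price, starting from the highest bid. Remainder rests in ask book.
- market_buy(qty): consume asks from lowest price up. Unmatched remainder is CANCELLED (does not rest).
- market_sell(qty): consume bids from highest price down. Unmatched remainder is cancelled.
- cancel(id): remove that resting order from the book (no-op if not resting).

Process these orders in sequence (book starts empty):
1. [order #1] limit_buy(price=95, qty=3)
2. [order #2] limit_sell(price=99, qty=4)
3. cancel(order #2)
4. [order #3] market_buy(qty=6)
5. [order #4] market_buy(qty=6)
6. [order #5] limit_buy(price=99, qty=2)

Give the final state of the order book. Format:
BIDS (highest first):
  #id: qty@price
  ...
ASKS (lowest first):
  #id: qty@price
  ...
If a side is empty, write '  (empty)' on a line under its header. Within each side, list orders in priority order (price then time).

Answer: BIDS (highest first):
  #5: 2@99
  #1: 3@95
ASKS (lowest first):
  (empty)

Derivation:
After op 1 [order #1] limit_buy(price=95, qty=3): fills=none; bids=[#1:3@95] asks=[-]
After op 2 [order #2] limit_sell(price=99, qty=4): fills=none; bids=[#1:3@95] asks=[#2:4@99]
After op 3 cancel(order #2): fills=none; bids=[#1:3@95] asks=[-]
After op 4 [order #3] market_buy(qty=6): fills=none; bids=[#1:3@95] asks=[-]
After op 5 [order #4] market_buy(qty=6): fills=none; bids=[#1:3@95] asks=[-]
After op 6 [order #5] limit_buy(price=99, qty=2): fills=none; bids=[#5:2@99 #1:3@95] asks=[-]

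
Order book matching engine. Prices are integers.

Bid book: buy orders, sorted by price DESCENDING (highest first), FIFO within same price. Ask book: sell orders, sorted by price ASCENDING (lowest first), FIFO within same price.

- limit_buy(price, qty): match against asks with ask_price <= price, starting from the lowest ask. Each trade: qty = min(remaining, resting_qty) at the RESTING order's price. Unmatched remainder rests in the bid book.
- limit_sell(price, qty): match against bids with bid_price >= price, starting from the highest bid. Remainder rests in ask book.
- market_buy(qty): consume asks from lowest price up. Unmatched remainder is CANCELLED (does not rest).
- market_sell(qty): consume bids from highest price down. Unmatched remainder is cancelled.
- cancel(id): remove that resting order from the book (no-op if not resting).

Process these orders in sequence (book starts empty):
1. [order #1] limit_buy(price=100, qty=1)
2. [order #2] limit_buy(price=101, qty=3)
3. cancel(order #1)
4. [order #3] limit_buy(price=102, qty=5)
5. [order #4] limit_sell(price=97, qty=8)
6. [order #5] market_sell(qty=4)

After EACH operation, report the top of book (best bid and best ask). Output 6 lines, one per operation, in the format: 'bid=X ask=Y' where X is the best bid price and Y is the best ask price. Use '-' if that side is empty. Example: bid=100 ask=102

After op 1 [order #1] limit_buy(price=100, qty=1): fills=none; bids=[#1:1@100] asks=[-]
After op 2 [order #2] limit_buy(price=101, qty=3): fills=none; bids=[#2:3@101 #1:1@100] asks=[-]
After op 3 cancel(order #1): fills=none; bids=[#2:3@101] asks=[-]
After op 4 [order #3] limit_buy(price=102, qty=5): fills=none; bids=[#3:5@102 #2:3@101] asks=[-]
After op 5 [order #4] limit_sell(price=97, qty=8): fills=#3x#4:5@102 #2x#4:3@101; bids=[-] asks=[-]
After op 6 [order #5] market_sell(qty=4): fills=none; bids=[-] asks=[-]

Answer: bid=100 ask=-
bid=101 ask=-
bid=101 ask=-
bid=102 ask=-
bid=- ask=-
bid=- ask=-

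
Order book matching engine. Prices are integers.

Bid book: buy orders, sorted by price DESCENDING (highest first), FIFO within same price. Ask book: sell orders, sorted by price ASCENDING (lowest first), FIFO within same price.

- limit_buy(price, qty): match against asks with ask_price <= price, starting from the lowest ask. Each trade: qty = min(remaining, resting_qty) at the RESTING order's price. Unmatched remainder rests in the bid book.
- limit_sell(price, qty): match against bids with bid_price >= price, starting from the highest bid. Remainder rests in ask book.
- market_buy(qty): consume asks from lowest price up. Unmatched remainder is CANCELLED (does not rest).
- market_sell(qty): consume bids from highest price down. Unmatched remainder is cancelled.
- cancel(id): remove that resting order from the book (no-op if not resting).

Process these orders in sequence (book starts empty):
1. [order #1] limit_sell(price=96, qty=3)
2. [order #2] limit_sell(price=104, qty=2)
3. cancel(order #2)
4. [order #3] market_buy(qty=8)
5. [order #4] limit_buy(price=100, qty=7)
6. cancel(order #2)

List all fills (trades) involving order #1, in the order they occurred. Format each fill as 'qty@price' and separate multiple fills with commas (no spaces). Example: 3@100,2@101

Answer: 3@96

Derivation:
After op 1 [order #1] limit_sell(price=96, qty=3): fills=none; bids=[-] asks=[#1:3@96]
After op 2 [order #2] limit_sell(price=104, qty=2): fills=none; bids=[-] asks=[#1:3@96 #2:2@104]
After op 3 cancel(order #2): fills=none; bids=[-] asks=[#1:3@96]
After op 4 [order #3] market_buy(qty=8): fills=#3x#1:3@96; bids=[-] asks=[-]
After op 5 [order #4] limit_buy(price=100, qty=7): fills=none; bids=[#4:7@100] asks=[-]
After op 6 cancel(order #2): fills=none; bids=[#4:7@100] asks=[-]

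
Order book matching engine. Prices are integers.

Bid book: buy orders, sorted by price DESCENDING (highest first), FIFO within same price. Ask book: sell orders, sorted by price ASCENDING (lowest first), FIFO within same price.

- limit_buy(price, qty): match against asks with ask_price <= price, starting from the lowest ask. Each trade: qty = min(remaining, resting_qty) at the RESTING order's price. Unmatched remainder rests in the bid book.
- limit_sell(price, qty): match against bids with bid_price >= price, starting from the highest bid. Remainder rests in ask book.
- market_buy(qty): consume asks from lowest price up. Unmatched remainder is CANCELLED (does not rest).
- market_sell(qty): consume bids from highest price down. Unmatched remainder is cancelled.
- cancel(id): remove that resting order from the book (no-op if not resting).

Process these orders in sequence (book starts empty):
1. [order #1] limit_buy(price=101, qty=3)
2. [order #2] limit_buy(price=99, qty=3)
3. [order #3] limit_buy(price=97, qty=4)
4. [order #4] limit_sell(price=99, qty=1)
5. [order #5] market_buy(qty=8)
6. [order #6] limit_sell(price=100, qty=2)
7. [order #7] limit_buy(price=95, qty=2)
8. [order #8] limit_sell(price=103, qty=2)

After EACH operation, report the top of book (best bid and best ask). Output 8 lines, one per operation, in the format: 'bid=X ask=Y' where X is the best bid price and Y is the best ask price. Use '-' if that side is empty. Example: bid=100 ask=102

After op 1 [order #1] limit_buy(price=101, qty=3): fills=none; bids=[#1:3@101] asks=[-]
After op 2 [order #2] limit_buy(price=99, qty=3): fills=none; bids=[#1:3@101 #2:3@99] asks=[-]
After op 3 [order #3] limit_buy(price=97, qty=4): fills=none; bids=[#1:3@101 #2:3@99 #3:4@97] asks=[-]
After op 4 [order #4] limit_sell(price=99, qty=1): fills=#1x#4:1@101; bids=[#1:2@101 #2:3@99 #3:4@97] asks=[-]
After op 5 [order #5] market_buy(qty=8): fills=none; bids=[#1:2@101 #2:3@99 #3:4@97] asks=[-]
After op 6 [order #6] limit_sell(price=100, qty=2): fills=#1x#6:2@101; bids=[#2:3@99 #3:4@97] asks=[-]
After op 7 [order #7] limit_buy(price=95, qty=2): fills=none; bids=[#2:3@99 #3:4@97 #7:2@95] asks=[-]
After op 8 [order #8] limit_sell(price=103, qty=2): fills=none; bids=[#2:3@99 #3:4@97 #7:2@95] asks=[#8:2@103]

Answer: bid=101 ask=-
bid=101 ask=-
bid=101 ask=-
bid=101 ask=-
bid=101 ask=-
bid=99 ask=-
bid=99 ask=-
bid=99 ask=103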